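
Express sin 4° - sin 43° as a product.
sin 4° - sin 43° = 2 cos(23.5°) sin(-19.5°)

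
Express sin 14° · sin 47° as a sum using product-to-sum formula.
sin 14° sin 47° = (1/2)[cos(14°-47°) - cos(14°+47°)]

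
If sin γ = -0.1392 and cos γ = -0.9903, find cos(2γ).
cos(2γ) = cos²γ - sin²γ = 0.9613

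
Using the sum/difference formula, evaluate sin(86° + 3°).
sin(86° + 3°) = sin 86° cos 3° + cos 86° sin 3° = 0.9998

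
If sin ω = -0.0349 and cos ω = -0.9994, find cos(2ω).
cos(2ω) = cos²ω - sin²ω = 0.9976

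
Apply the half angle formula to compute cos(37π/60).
cos(37π/60) = -√((1 + cos 37π/30)/2) = -0.3584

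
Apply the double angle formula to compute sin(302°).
sin(302°) = 2 sin 151° cos 151° = -0.848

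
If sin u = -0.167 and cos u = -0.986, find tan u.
tan u = sin u / cos u = 0.1694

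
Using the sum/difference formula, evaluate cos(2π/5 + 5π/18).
cos(2π/5 + 5π/18) = cos 2π/5 cos 5π/18 - sin 2π/5 sin 5π/18 = -0.5299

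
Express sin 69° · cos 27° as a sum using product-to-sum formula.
sin 69° cos 27° = (1/2)[sin(69°+27°) + sin(69°-27°)]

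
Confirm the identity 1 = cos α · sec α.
RHS = cos α · (1/cos α) = 1 = LHS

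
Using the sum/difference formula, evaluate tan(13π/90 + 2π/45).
tan(13π/90 + 2π/45) = (tan 13π/90 + tan 2π/45)/(1 - tan 13π/90 tan 2π/45) = 0.6745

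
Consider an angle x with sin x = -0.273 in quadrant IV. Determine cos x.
cos x = √(1 - sin²x) = 0.962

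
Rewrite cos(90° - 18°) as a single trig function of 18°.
cos(90° - 18°) = sin(18°)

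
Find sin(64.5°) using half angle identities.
sin(64.5°) = √((1 - cos 129°)/2) = 0.9026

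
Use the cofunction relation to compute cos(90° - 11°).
cos(90° - 11°) = sin(11°) = 0.1908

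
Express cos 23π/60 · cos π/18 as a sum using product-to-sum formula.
cos 23π/60 cos π/18 = (1/2)[cos(23π/60-π/18) + cos(23π/60+π/18)]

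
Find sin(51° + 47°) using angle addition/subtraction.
sin(51° + 47°) = sin 51° cos 47° + cos 51° sin 47° = 0.9903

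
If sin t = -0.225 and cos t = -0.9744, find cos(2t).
cos(2t) = cos²t - sin²t = 0.8988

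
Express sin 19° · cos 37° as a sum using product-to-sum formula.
sin 19° cos 37° = (1/2)[sin(19°+37°) + sin(19°-37°)]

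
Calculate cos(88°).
cos(88°) = 0.0349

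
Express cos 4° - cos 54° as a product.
cos 4° - cos 54° = -2 sin(29°) sin(-25°)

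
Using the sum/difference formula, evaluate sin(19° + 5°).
sin(19° + 5°) = sin 19° cos 5° + cos 19° sin 5° = 0.4067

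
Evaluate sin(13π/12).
sin(13π/12) = -(√6-√2)/4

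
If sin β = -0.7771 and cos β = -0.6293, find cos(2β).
cos(2β) = cos²β - sin²β = -0.2079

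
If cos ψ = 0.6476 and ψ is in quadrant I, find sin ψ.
sin ψ = 0.762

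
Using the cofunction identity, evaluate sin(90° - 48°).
sin(90° - 48°) = cos(48°) = 0.6691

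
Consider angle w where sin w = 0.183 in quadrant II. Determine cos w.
cos w = ±√(1 - sin²w) = -0.9831 (negative in QII)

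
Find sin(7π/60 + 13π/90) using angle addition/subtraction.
sin(7π/60 + 13π/90) = sin 7π/60 cos 13π/90 + cos 7π/60 sin 13π/90 = 0.7314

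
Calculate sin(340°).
sin(340°) = -0.342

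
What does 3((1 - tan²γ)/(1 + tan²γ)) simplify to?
3((1 - tan²γ)/(1 + tan²γ)) = 3(cos(2γ)) (using Double angle)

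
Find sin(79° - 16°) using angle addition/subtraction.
sin(79° - 16°) = sin 79° cos 16° - cos 79° sin 16° = 0.891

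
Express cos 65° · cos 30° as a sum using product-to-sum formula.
cos 65° cos 30° = (1/2)[cos(65°-30°) + cos(65°+30°)]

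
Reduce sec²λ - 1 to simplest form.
sec²λ - 1 = tan²λ (using Pythagorean identity)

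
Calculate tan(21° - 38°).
tan(21° - 38°) = (tan 21° - tan 38°)/(1 + tan 21° tan 38°) = -0.3057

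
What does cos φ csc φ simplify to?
cos φ csc φ = cot φ (using Reciprocal + quotient)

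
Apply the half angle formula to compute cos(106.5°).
cos(106.5°) = -√((1 + cos 213°)/2) = -0.284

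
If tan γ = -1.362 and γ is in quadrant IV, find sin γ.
sin γ = -0.8061 (using tan²γ + 1 = sec²γ)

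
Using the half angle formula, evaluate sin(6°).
sin(6°) = √((1 - cos 12°)/2) = 0.1045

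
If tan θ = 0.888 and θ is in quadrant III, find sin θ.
sin θ = -0.664 (using tan²θ + 1 = sec²θ)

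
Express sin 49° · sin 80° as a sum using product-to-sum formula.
sin 49° sin 80° = (1/2)[cos(49°-80°) - cos(49°+80°)]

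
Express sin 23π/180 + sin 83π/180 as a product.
sin 23π/180 + sin 83π/180 = 2 sin(53π/180) cos(-π/6)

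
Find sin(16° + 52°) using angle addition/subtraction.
sin(16° + 52°) = sin 16° cos 52° + cos 16° sin 52° = 0.9272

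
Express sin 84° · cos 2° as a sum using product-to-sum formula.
sin 84° cos 2° = (1/2)[sin(84°+2°) + sin(84°-2°)]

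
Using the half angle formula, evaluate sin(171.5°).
sin(171.5°) = √((1 - cos 343°)/2) = 0.1478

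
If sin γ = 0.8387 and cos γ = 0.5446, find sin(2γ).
sin(2γ) = 2 sin γ cos γ = 0.9135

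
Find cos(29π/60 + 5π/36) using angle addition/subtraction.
cos(29π/60 + 5π/36) = cos 29π/60 cos 5π/36 - sin 29π/60 sin 5π/36 = -0.3746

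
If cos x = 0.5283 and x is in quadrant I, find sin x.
sin x = 0.8491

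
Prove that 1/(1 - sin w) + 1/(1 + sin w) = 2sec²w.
LHS = [(1 + sin w) + (1 - sin w)] / [(1 - sin w)(1 + sin w)] = 2/(1 - sin²w) = 2/cos²w = 2sec²w = RHS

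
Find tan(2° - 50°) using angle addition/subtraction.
tan(2° - 50°) = (tan 2° - tan 50°)/(1 + tan 2° tan 50°) = -1.111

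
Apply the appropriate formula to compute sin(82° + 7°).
sin(82° + 7°) = sin 82° cos 7° + cos 82° sin 7° = 0.9998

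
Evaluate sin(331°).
sin(331°) = -0.4848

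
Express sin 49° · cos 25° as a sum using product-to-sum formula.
sin 49° cos 25° = (1/2)[sin(49°+25°) + sin(49°-25°)]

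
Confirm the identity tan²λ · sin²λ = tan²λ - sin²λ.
RHS = sin²λ/cos²λ - sin²λ = sin²λ(1/cos²λ - 1) = sin²λ · (1 - cos²λ)/cos²λ = sin²λ · sin²λ/cos²λ = sin²λ · tan²λ = LHS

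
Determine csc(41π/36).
csc(41π/36) = -2.366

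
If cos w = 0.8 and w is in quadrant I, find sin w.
sin w = 0.6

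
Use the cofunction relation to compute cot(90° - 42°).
cot(90° - 42°) = tan(42°) = 0.9004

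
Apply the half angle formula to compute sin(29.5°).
sin(29.5°) = √((1 - cos 59°)/2) = 0.4924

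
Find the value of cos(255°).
cos(255°) = -(√6-√2)/4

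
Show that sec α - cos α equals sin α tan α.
LHS = 1/cos α - cos α = (1 - cos²α)/cos α = sin²α/cos α = sin α · (sin α/cos α) = sin α tan α = RHS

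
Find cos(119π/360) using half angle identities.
cos(119π/360) = √((1 + cos 119π/180)/2) = 0.5075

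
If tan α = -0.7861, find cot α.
cot α = 1/tan α = -1.272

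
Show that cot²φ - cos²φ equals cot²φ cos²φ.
LHS = cos²φ/sin²φ - cos²φ = cos²φ(1/sin²φ - 1) = cos²φ · (1 - sin²φ)/sin²φ = cos²φ · cos²φ/sin²φ = cos²φ · cot²φ = RHS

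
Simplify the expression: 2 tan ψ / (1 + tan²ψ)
2 tan ψ / (1 + tan²ψ) = sin(2ψ) (using Double angle)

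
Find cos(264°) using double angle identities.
cos(264°) = cos²132° - sin²132° = -0.1045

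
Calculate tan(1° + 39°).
tan(1° + 39°) = (tan 1° + tan 39°)/(1 - tan 1° tan 39°) = 0.8391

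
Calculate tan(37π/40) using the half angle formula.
tan(37π/40) = sin 37π/20 / (1 + cos 37π/20) = -0.2401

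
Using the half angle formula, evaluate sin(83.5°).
sin(83.5°) = √((1 - cos 167°)/2) = 0.9936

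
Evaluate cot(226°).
cot(226°) = 0.9657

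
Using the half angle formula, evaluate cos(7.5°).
cos(7.5°) = √((1 + cos 15°)/2) = 0.9914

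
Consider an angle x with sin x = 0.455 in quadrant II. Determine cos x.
cos x = ±√(1 - sin²x) = -0.8905 (negative in QII)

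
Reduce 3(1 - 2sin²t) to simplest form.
3(1 - 2sin²t) = 3(cos(2t)) (using Double angle)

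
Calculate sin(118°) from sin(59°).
sin(118°) = 2 sin 59° cos 59° = 0.8829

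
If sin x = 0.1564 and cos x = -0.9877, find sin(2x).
sin(2x) = 2 sin x cos x = -0.309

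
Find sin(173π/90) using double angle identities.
sin(173π/90) = 2 sin 173π/180 cos 173π/180 = -0.2419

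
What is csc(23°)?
csc(23°) = 2.559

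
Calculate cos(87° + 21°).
cos(87° + 21°) = cos 87° cos 21° - sin 87° sin 21° = -0.309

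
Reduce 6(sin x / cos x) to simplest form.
6(sin x / cos x) = 6(tan x) (using Quotient identity)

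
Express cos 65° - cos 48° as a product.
cos 65° - cos 48° = -2 sin(56.5°) sin(8.5°)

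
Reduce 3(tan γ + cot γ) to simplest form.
3(tan γ + cot γ) = 3(sec γ csc γ) (using Quotient identities)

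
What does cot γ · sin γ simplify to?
cot γ · sin γ = cos γ (using Quotient identity)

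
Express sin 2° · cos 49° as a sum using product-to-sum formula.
sin 2° cos 49° = (1/2)[sin(2°+49°) + sin(2°-49°)]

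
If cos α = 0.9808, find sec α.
sec α = 1/cos α = 1.02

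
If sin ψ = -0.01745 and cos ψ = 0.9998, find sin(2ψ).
sin(2ψ) = 2 sin ψ cos ψ = -0.03489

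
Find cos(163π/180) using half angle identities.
cos(163π/180) = -√((1 + cos 163π/90)/2) = -0.9563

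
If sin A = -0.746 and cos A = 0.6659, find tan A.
tan A = sin A / cos A = -1.12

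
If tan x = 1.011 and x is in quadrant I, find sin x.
sin x = 0.711 (using tan²x + 1 = sec²x)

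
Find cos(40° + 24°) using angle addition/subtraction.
cos(40° + 24°) = cos 40° cos 24° - sin 40° sin 24° = 0.4384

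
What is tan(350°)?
tan(350°) = -0.1763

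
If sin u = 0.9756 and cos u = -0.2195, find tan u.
tan u = sin u / cos u = -4.445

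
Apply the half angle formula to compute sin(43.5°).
sin(43.5°) = √((1 - cos 87°)/2) = 0.6884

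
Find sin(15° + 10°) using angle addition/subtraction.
sin(15° + 10°) = sin 15° cos 10° + cos 15° sin 10° = 0.4226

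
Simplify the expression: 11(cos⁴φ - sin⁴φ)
11(cos⁴φ - sin⁴φ) = 11(cos(2φ)) (using Factoring + double angle)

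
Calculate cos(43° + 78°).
cos(43° + 78°) = cos 43° cos 78° - sin 43° sin 78° = -0.515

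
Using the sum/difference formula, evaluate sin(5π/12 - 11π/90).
sin(5π/12 - 11π/90) = sin 5π/12 cos 11π/90 - cos 5π/12 sin 11π/90 = 0.7986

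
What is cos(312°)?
cos(312°) = 0.6691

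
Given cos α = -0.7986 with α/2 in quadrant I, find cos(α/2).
cos(α/2) = ±√((1 + cos α)/2); positive since α/2 ∈ QI, so cos(α/2) = 0.3173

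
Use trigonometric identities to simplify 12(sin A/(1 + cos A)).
12(sin A/(1 + cos A)) = 12(tan(A/2)) (using Half angle)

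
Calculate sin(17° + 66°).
sin(17° + 66°) = sin 17° cos 66° + cos 17° sin 66° = 0.9925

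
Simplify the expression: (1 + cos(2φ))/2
(1 + cos(2φ))/2 = cos²φ (using Power reduction)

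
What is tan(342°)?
tan(342°) = -0.3249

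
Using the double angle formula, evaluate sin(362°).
sin(362°) = 2 sin 181° cos 181° = 0.0349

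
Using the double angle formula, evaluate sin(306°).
sin(306°) = 2 sin 153° cos 153° = -0.809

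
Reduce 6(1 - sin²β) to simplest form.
6(1 - sin²β) = 6(cos²β) (using Pythagorean identity)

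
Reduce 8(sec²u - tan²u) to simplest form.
8(sec²u - tan²u) = 8 (using Pythagorean identity)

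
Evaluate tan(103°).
tan(103°) = -4.331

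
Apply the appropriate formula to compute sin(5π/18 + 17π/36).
sin(5π/18 + 17π/36) = sin 5π/18 cos 17π/36 + cos 5π/18 sin 17π/36 = √2/2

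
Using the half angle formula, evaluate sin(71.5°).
sin(71.5°) = √((1 - cos 143°)/2) = 0.9483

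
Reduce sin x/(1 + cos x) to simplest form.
sin x/(1 + cos x) = tan(x/2) (using Half angle)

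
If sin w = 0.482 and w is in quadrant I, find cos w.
cos w = 0.8762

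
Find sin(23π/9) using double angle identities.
sin(23π/9) = 2 sin 23π/18 cos 23π/18 = 0.9848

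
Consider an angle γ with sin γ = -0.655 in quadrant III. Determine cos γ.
cos γ = ±√(1 - sin²γ) = -0.7556 (negative in QIII)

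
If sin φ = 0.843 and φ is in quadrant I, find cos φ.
cos φ = 0.5379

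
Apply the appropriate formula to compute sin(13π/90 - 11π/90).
sin(13π/90 - 11π/90) = sin 13π/90 cos 11π/90 - cos 13π/90 sin 11π/90 = 0.06976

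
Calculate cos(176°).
cos(176°) = -0.9976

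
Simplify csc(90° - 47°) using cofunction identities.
csc(90° - 47°) = sec(47°)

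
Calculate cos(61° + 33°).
cos(61° + 33°) = cos 61° cos 33° - sin 61° sin 33° = -0.06976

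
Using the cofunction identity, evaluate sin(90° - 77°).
sin(90° - 77°) = cos(77°) = 0.225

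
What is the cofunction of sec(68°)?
sec(68°) = csc(90° - 68°) = csc(22°)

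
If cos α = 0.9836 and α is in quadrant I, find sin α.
sin α = 0.1804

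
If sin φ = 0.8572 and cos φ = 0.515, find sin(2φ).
sin(2φ) = 2 sin φ cos φ = 0.8829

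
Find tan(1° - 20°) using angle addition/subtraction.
tan(1° - 20°) = (tan 1° - tan 20°)/(1 + tan 1° tan 20°) = -0.3443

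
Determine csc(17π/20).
csc(17π/20) = 2.203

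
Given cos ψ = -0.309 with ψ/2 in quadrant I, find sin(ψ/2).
sin(ψ/2) = ±√((1 - cos ψ)/2); positive since ψ/2 ∈ QI, so sin(ψ/2) = 0.809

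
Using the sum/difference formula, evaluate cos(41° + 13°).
cos(41° + 13°) = cos 41° cos 13° - sin 41° sin 13° = 0.5878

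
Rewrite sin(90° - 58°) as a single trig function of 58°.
sin(90° - 58°) = cos(58°)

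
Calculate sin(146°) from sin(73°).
sin(146°) = 2 sin 73° cos 73° = 0.5592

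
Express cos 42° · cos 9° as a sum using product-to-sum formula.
cos 42° cos 9° = (1/2)[cos(42°-9°) + cos(42°+9°)]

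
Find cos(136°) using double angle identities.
cos(136°) = cos²68° - sin²68° = -0.7193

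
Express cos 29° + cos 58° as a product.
cos 29° + cos 58° = 2 cos(43.5°) cos(-14.5°)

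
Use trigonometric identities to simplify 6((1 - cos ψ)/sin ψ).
6((1 - cos ψ)/sin ψ) = 6(tan(ψ/2)) (using Half angle)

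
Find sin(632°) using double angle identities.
sin(632°) = 2 sin 316° cos 316° = -0.9994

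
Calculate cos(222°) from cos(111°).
cos(222°) = cos²111° - sin²111° = -0.7431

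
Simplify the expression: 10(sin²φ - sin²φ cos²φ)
10(sin²φ - sin²φ cos²φ) = 10(sin⁴φ) (using Factoring)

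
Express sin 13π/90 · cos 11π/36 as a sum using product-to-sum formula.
sin 13π/90 cos 11π/36 = (1/2)[sin(13π/90+11π/36) + sin(13π/90-11π/36)]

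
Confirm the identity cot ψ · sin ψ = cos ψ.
LHS = (cos ψ/sin ψ) · sin ψ = cos ψ = RHS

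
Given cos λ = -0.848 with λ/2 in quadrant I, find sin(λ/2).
sin(λ/2) = ±√((1 - cos λ)/2); positive since λ/2 ∈ QI, so sin(λ/2) = 0.9612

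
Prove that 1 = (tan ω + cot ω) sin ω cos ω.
RHS = (sin ω/cos ω + cos ω/sin ω) sin ω cos ω = ((sin²ω + cos²ω)/(sin ω cos ω)) · sin ω cos ω = sin²ω + cos²ω = 1 = LHS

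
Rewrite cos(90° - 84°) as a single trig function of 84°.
cos(90° - 84°) = sin(84°)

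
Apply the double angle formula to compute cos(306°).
cos(306°) = cos²153° - sin²153° = 0.5878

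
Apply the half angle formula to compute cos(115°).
cos(115°) = -√((1 + cos 230°)/2) = -0.4226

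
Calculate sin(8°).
sin(8°) = 0.1392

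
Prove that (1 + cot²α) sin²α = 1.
LHS = csc²α · sin²α = (1/sin²α) · sin²α = 1 = RHS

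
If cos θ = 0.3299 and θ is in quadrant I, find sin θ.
sin θ = 0.944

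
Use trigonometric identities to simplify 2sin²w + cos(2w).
2sin²w + cos(2w) = 1 (using Double angle)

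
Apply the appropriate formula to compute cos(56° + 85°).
cos(56° + 85°) = cos 56° cos 85° - sin 56° sin 85° = -0.7771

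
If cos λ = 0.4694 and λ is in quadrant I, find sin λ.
sin λ = 0.883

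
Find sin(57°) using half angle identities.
sin(57°) = √((1 - cos 114°)/2) = 0.8387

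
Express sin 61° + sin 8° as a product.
sin 61° + sin 8° = 2 sin(34.5°) cos(26.5°)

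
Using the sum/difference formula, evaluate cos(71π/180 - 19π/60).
cos(71π/180 - 19π/60) = cos 71π/180 cos 19π/60 + sin 71π/180 sin 19π/60 = 0.9703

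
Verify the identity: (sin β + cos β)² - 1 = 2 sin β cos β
LHS = sin²β + 2 sin β cos β + cos²β - 1 = (sin²β + cos²β) + 2 sin β cos β - 1 = 1 + 2 sin β cos β - 1 = 2 sin β cos β = RHS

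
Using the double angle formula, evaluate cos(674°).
cos(674°) = cos²337° - sin²337° = 0.6947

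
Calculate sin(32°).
sin(32°) = 0.5299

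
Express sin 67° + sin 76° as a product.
sin 67° + sin 76° = 2 sin(71.5°) cos(-4.5°)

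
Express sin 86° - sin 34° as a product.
sin 86° - sin 34° = 2 cos(60°) sin(26°)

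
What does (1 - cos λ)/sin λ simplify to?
(1 - cos λ)/sin λ = tan(λ/2) (using Half angle)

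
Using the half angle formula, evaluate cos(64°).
cos(64°) = √((1 + cos 128°)/2) = 0.4384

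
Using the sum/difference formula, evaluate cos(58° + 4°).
cos(58° + 4°) = cos 58° cos 4° - sin 58° sin 4° = 0.4695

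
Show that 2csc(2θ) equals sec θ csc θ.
LHS = 2/sin(2θ) = 2/(2 sin θ cos θ) = 1/(sin θ cos θ) = (1/cos θ)(1/sin θ) = sec θ csc θ = RHS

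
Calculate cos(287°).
cos(287°) = 0.2924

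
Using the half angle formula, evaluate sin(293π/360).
sin(293π/360) = √((1 - cos 293π/180)/2) = 0.5519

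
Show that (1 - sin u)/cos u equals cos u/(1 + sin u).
LHS = (1 - sin u)(1 + sin u) / (cos u(1 + sin u)) = (1 - sin²u) / (cos u(1 + sin u)) = cos²u / (cos u(1 + sin u)) = cos u/(1 + sin u) = RHS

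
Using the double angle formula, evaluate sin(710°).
sin(710°) = 2 sin 355° cos 355° = -0.1736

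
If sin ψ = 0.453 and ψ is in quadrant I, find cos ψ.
cos ψ = 0.8915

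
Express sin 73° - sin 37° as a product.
sin 73° - sin 37° = 2 cos(55°) sin(18°)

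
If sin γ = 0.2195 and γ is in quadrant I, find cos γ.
cos γ = 0.9756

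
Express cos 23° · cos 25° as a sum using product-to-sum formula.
cos 23° cos 25° = (1/2)[cos(23°-25°) + cos(23°+25°)]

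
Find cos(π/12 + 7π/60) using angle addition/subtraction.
cos(π/12 + 7π/60) = cos π/12 cos 7π/60 - sin π/12 sin 7π/60 = 0.809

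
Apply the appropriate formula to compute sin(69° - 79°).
sin(69° - 79°) = sin 69° cos 79° - cos 69° sin 79° = -0.1736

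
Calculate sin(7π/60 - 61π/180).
sin(7π/60 - 61π/180) = sin 7π/60 cos 61π/180 - cos 7π/60 sin 61π/180 = -0.6428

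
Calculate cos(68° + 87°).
cos(68° + 87°) = cos 68° cos 87° - sin 68° sin 87° = -0.9063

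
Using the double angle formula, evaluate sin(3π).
sin(3π) = 2 sin 3π/2 cos 3π/2 = 0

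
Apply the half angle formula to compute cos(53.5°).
cos(53.5°) = √((1 + cos 107°)/2) = 0.5948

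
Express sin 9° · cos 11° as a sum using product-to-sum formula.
sin 9° cos 11° = (1/2)[sin(9°+11°) + sin(9°-11°)]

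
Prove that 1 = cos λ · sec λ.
RHS = cos λ · (1/cos λ) = 1 = LHS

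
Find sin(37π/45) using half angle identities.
sin(37π/45) = √((1 - cos 74π/45)/2) = 0.5299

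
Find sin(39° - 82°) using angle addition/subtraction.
sin(39° - 82°) = sin 39° cos 82° - cos 39° sin 82° = -0.682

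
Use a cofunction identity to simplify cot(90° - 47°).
cot(90° - 47°) = tan(47°)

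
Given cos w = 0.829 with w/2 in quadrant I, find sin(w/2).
sin(w/2) = ±√((1 - cos w)/2); positive since w/2 ∈ QI, so sin(w/2) = 0.2924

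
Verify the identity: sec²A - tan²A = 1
LHS = 1/cos²A - sin²A/cos²A = (1 - sin²A)/cos²A = cos²A/cos²A = 1 = RHS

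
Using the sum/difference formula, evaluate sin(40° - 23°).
sin(40° - 23°) = sin 40° cos 23° - cos 40° sin 23° = 0.2924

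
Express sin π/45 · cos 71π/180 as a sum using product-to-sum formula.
sin π/45 cos 71π/180 = (1/2)[sin(π/45+71π/180) + sin(π/45-71π/180)]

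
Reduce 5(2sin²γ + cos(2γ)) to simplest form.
5(2sin²γ + cos(2γ)) = 5 (using Double angle)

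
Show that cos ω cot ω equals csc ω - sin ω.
RHS = 1/sin ω - sin ω = (1 - sin²ω)/sin ω = cos²ω/sin ω = cos ω · (cos ω/sin ω) = cos ω cot ω = LHS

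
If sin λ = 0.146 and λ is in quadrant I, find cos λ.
cos λ = 0.9893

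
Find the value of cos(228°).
cos(228°) = -0.6691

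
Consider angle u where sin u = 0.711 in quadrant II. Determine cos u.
cos u = ±√(1 - sin²u) = -0.7032 (negative in QII)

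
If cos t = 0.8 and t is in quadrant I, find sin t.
sin t = 0.6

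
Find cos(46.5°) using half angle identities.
cos(46.5°) = √((1 + cos 93°)/2) = 0.6884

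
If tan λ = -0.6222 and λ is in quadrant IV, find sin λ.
sin λ = -0.5283 (using tan²λ + 1 = sec²λ)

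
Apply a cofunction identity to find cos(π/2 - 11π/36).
cos(π/2 - 11π/36) = sin(11π/36) = 0.8192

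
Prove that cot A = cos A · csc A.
RHS = cos A · (1/sin A) = cos A/sin A = cot A = LHS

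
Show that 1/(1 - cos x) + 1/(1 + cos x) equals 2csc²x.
LHS = [(1 + cos x) + (1 - cos x)] / [(1 - cos x)(1 + cos x)] = 2/(1 - cos²x) = 2/sin²x = 2csc²x = RHS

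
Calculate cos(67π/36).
cos(67π/36) = 0.9063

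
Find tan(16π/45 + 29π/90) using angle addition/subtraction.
tan(16π/45 + 29π/90) = (tan 16π/45 + tan 29π/90)/(1 - tan 16π/45 tan 29π/90) = -1.6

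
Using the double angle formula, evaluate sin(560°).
sin(560°) = 2 sin 280° cos 280° = -0.342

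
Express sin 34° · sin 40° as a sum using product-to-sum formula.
sin 34° sin 40° = (1/2)[cos(34°-40°) - cos(34°+40°)]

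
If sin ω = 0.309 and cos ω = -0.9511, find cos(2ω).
cos(2ω) = cos²ω - sin²ω = 0.8091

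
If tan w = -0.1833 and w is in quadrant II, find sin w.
sin w = 0.1803 (using tan²w + 1 = sec²w)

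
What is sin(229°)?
sin(229°) = -0.7547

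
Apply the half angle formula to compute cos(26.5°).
cos(26.5°) = √((1 + cos 53°)/2) = 0.8949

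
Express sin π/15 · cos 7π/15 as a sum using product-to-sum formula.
sin π/15 cos 7π/15 = (1/2)[sin(π/15+7π/15) + sin(π/15-7π/15)]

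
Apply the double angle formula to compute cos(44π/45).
cos(44π/45) = cos²22π/45 - sin²22π/45 = -0.9976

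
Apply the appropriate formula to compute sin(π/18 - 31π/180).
sin(π/18 - 31π/180) = sin π/18 cos 31π/180 - cos π/18 sin 31π/180 = -0.3584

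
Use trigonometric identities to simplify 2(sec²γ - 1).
2(sec²γ - 1) = 2(tan²γ) (using Pythagorean identity)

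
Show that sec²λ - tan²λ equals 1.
LHS = 1/cos²λ - sin²λ/cos²λ = (1 - sin²λ)/cos²λ = cos²λ/cos²λ = 1 = RHS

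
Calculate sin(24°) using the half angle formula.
sin(24°) = √((1 - cos 48°)/2) = 0.4067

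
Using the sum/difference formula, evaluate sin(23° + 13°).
sin(23° + 13°) = sin 23° cos 13° + cos 23° sin 13° = 0.5878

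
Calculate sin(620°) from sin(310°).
sin(620°) = 2 sin 310° cos 310° = -0.9848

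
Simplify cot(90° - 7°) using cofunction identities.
cot(90° - 7°) = tan(7°)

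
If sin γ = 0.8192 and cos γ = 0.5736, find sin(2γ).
sin(2γ) = 2 sin γ cos γ = 0.9398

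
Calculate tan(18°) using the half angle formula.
tan(18°) = sin 36° / (1 + cos 36°) = 0.3249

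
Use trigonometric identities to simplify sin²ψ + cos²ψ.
sin²ψ + cos²ψ = 1 (using Pythagorean identity)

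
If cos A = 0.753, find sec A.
sec A = 1/cos A = 1.328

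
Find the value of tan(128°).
tan(128°) = -1.28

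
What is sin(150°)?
sin(150°) = 1/2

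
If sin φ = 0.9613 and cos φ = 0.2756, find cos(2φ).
cos(2φ) = cos²φ - sin²φ = -0.8481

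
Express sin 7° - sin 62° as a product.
sin 7° - sin 62° = 2 cos(34.5°) sin(-27.5°)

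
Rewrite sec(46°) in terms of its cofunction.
sec(46°) = csc(90° - 46°) = csc(44°)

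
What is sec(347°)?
sec(347°) = 1.026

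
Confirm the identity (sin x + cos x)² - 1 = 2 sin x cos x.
LHS = sin²x + 2 sin x cos x + cos²x - 1 = (sin²x + cos²x) + 2 sin x cos x - 1 = 1 + 2 sin x cos x - 1 = 2 sin x cos x = RHS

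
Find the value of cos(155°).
cos(155°) = -0.9063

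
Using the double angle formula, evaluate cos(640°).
cos(640°) = cos²320° - sin²320° = 0.1736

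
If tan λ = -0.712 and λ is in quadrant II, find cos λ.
cos λ = -0.8146 (using tan²λ + 1 = sec²λ)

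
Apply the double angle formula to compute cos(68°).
cos(68°) = cos²34° - sin²34° = 0.3746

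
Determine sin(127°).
sin(127°) = 0.7986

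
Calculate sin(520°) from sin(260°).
sin(520°) = 2 sin 260° cos 260° = 0.342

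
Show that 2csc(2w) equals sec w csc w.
LHS = 2/sin(2w) = 2/(2 sin w cos w) = 1/(sin w cos w) = (1/cos w)(1/sin w) = sec w csc w = RHS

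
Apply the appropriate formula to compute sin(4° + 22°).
sin(4° + 22°) = sin 4° cos 22° + cos 4° sin 22° = 0.4384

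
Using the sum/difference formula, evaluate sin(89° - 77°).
sin(89° - 77°) = sin 89° cos 77° - cos 89° sin 77° = 0.2079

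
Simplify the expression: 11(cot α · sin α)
11(cot α · sin α) = 11(cos α) (using Quotient identity)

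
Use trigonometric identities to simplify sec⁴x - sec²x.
sec⁴x - sec²x = tan⁴x + tan²x (using Pythagorean)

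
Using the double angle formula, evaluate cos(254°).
cos(254°) = cos²127° - sin²127° = -0.2756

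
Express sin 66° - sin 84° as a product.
sin 66° - sin 84° = 2 cos(75°) sin(-9°)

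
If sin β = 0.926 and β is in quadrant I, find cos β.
cos β = 0.3775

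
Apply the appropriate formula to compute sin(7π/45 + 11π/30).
sin(7π/45 + 11π/30) = sin 7π/45 cos 11π/30 + cos 7π/45 sin 11π/30 = 0.9976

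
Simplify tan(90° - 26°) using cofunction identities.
tan(90° - 26°) = cot(26°)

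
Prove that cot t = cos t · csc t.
RHS = cos t · (1/sin t) = cos t/sin t = cot t = LHS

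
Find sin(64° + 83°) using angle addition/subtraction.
sin(64° + 83°) = sin 64° cos 83° + cos 64° sin 83° = 0.5446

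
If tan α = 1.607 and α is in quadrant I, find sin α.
sin α = 0.849 (using tan²α + 1 = sec²α)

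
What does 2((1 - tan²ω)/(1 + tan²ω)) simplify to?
2((1 - tan²ω)/(1 + tan²ω)) = 2(cos(2ω)) (using Double angle)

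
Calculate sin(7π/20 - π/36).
sin(7π/20 - π/36) = sin 7π/20 cos π/36 - cos 7π/20 sin π/36 = 0.848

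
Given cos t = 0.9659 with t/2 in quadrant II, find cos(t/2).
cos(t/2) = ±√((1 + cos t)/2); negative since t/2 ∈ QII, so cos(t/2) = -0.9914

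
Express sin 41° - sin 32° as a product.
sin 41° - sin 32° = 2 cos(36.5°) sin(4.5°)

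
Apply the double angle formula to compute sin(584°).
sin(584°) = 2 sin 292° cos 292° = -0.6947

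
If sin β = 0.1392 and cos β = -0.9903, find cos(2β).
cos(2β) = cos²β - sin²β = 0.9613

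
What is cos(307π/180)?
cos(307π/180) = 0.6018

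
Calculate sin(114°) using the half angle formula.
sin(114°) = √((1 - cos 228°)/2) = 0.9135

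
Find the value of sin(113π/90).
sin(113π/90) = -0.7193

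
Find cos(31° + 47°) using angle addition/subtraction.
cos(31° + 47°) = cos 31° cos 47° - sin 31° sin 47° = 0.2079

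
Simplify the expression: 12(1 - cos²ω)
12(1 - cos²ω) = 12(sin²ω) (using Pythagorean identity)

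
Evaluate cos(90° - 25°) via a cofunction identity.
cos(90° - 25°) = sin(25°) = 0.4226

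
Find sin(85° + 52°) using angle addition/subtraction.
sin(85° + 52°) = sin 85° cos 52° + cos 85° sin 52° = 0.682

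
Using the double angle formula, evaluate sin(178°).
sin(178°) = 2 sin 89° cos 89° = 0.0349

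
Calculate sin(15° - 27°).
sin(15° - 27°) = sin 15° cos 27° - cos 15° sin 27° = -0.2079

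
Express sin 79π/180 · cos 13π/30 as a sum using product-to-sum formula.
sin 79π/180 cos 13π/30 = (1/2)[sin(79π/180+13π/30) + sin(79π/180-13π/30)]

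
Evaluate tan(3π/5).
tan(3π/5) = -3.078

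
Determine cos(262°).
cos(262°) = -0.1392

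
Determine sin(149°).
sin(149°) = 0.515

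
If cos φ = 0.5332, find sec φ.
sec φ = 1/cos φ = 1.875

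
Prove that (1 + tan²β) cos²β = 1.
LHS = sec²β · cos²β = (1/cos²β) · cos²β = 1 = RHS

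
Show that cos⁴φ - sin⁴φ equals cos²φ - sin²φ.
LHS = (cos²φ - sin²φ)(cos²φ + sin²φ) = (cos²φ - sin²φ) · 1 = cos²φ - sin²φ = RHS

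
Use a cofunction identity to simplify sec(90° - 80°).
sec(90° - 80°) = csc(80°)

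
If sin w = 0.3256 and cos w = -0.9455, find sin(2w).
sin(2w) = 2 sin w cos w = -0.6157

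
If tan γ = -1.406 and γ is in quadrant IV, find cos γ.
cos γ = 0.5796 (using tan²γ + 1 = sec²γ)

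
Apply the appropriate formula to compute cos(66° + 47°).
cos(66° + 47°) = cos 66° cos 47° - sin 66° sin 47° = -0.3907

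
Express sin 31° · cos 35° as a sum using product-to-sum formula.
sin 31° cos 35° = (1/2)[sin(31°+35°) + sin(31°-35°)]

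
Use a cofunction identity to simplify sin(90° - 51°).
sin(90° - 51°) = cos(51°)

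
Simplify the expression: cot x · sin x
cot x · sin x = cos x (using Quotient identity)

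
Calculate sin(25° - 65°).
sin(25° - 65°) = sin 25° cos 65° - cos 25° sin 65° = -0.6428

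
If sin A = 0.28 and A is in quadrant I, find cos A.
cos A = 0.96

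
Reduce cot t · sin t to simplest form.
cot t · sin t = cos t (using Quotient identity)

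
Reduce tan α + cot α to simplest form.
tan α + cot α = sec α csc α (using Quotient identities)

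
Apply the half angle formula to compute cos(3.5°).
cos(3.5°) = √((1 + cos 7°)/2) = 0.9981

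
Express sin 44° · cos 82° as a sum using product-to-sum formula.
sin 44° cos 82° = (1/2)[sin(44°+82°) + sin(44°-82°)]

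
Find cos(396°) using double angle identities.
cos(396°) = cos²198° - sin²198° = 0.809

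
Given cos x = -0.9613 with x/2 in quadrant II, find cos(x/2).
cos(x/2) = ±√((1 + cos x)/2); negative since x/2 ∈ QII, so cos(x/2) = -0.1391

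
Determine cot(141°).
cot(141°) = -1.235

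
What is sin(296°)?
sin(296°) = -0.8988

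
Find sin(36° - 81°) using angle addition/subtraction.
sin(36° - 81°) = sin 36° cos 81° - cos 36° sin 81° = -√2/2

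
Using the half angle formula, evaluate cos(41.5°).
cos(41.5°) = √((1 + cos 83°)/2) = 0.749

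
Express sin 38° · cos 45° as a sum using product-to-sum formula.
sin 38° cos 45° = (1/2)[sin(38°+45°) + sin(38°-45°)]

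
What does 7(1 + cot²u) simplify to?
7(1 + cot²u) = 7(csc²u) (using Pythagorean identity)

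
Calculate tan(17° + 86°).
tan(17° + 86°) = (tan 17° + tan 86°)/(1 - tan 17° tan 86°) = -4.331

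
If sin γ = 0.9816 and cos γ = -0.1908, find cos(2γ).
cos(2γ) = cos²γ - sin²γ = -0.9271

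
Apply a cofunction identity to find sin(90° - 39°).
sin(90° - 39°) = cos(39°) = 0.7771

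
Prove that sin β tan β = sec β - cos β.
RHS = 1/cos β - cos β = (1 - cos²β)/cos β = sin²β/cos β = sin β · (sin β/cos β) = sin β tan β = LHS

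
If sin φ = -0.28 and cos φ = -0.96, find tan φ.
tan φ = sin φ / cos φ = 0.2917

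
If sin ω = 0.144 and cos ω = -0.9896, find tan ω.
tan ω = sin ω / cos ω = -0.1455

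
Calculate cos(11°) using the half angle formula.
cos(11°) = √((1 + cos 22°)/2) = 0.9816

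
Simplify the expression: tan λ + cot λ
tan λ + cot λ = sec λ csc λ (using Quotient identities)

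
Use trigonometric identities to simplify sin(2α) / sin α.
sin(2α) / sin α = 2 cos α (using Double angle)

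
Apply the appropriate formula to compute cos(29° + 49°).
cos(29° + 49°) = cos 29° cos 49° - sin 29° sin 49° = 0.2079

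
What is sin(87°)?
sin(87°) = 0.9986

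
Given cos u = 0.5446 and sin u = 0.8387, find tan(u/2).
tan(u/2) = sin u / (1 + cos u) = 0.543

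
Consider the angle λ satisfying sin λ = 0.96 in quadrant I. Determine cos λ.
cos λ = √(1 - sin²λ) = 0.28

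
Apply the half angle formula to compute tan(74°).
tan(74°) = sin 148° / (1 + cos 148°) = 3.487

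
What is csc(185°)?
csc(185°) = -11.47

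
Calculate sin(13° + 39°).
sin(13° + 39°) = sin 13° cos 39° + cos 13° sin 39° = 0.788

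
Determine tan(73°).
tan(73°) = 3.271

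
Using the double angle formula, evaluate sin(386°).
sin(386°) = 2 sin 193° cos 193° = 0.4384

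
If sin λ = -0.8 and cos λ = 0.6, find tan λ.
tan λ = sin λ / cos λ = -1.333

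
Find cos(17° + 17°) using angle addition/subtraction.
cos(17° + 17°) = cos 17° cos 17° - sin 17° sin 17° = 0.829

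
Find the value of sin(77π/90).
sin(77π/90) = 0.4384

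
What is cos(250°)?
cos(250°) = -0.342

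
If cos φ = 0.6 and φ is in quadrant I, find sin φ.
sin φ = 0.8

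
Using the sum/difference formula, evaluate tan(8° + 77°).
tan(8° + 77°) = (tan 8° + tan 77°)/(1 - tan 8° tan 77°) = 11.43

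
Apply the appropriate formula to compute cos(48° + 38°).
cos(48° + 38°) = cos 48° cos 38° - sin 48° sin 38° = 0.06976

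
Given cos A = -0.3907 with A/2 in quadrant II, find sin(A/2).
sin(A/2) = ±√((1 - cos A)/2); positive since A/2 ∈ QII, so sin(A/2) = 0.8339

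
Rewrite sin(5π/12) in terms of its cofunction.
sin(5π/12) = cos(π/2 - 5π/12) = cos(π/12)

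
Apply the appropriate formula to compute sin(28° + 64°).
sin(28° + 64°) = sin 28° cos 64° + cos 28° sin 64° = 0.9994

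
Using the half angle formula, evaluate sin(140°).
sin(140°) = √((1 - cos 280°)/2) = 0.6428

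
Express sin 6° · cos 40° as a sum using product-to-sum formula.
sin 6° cos 40° = (1/2)[sin(6°+40°) + sin(6°-40°)]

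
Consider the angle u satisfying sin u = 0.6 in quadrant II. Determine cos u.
cos u = ±√(1 - sin²u) = -0.8 (negative in QII)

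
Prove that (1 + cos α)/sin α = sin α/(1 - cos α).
RHS = sin α(1 + cos α) / ((1 - cos α)(1 + cos α)) = sin α(1 + cos α) / (1 - cos²α) = sin α(1 + cos α) / sin²α = (1 + cos α)/sin α = LHS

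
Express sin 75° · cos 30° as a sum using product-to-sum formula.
sin 75° cos 30° = (1/2)[sin(75°+30°) + sin(75°-30°)]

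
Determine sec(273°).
sec(273°) = 19.11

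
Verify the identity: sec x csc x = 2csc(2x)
RHS = 2/sin(2x) = 2/(2 sin x cos x) = 1/(sin x cos x) = (1/cos x)(1/sin x) = sec x csc x = LHS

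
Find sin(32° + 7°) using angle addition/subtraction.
sin(32° + 7°) = sin 32° cos 7° + cos 32° sin 7° = 0.6293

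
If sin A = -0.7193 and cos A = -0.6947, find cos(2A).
cos(2A) = cos²A - sin²A = -0.03478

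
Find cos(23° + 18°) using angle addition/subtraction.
cos(23° + 18°) = cos 23° cos 18° - sin 23° sin 18° = 0.7547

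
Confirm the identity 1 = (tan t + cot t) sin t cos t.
RHS = (sin t/cos t + cos t/sin t) sin t cos t = ((sin²t + cos²t)/(sin t cos t)) · sin t cos t = sin²t + cos²t = 1 = LHS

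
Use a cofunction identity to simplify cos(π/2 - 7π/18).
cos(π/2 - 7π/18) = sin(7π/18)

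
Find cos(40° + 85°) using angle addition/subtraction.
cos(40° + 85°) = cos 40° cos 85° - sin 40° sin 85° = -0.5736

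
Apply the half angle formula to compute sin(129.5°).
sin(129.5°) = √((1 - cos 259°)/2) = 0.7716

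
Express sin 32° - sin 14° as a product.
sin 32° - sin 14° = 2 cos(23°) sin(9°)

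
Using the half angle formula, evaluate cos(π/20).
cos(π/20) = √((1 + cos π/10)/2) = 0.9877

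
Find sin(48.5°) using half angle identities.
sin(48.5°) = √((1 - cos 97°)/2) = 0.749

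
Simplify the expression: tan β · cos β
tan β · cos β = sin β (using Quotient identity)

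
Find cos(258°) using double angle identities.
cos(258°) = cos²129° - sin²129° = -0.2079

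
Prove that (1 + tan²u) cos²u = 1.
LHS = sec²u · cos²u = (1/cos²u) · cos²u = 1 = RHS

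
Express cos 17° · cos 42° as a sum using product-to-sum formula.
cos 17° cos 42° = (1/2)[cos(17°-42°) + cos(17°+42°)]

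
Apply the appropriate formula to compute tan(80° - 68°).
tan(80° - 68°) = (tan 80° - tan 68°)/(1 + tan 80° tan 68°) = 0.2126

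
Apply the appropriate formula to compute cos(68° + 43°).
cos(68° + 43°) = cos 68° cos 43° - sin 68° sin 43° = -0.3584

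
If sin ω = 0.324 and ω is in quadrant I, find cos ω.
cos ω = 0.9461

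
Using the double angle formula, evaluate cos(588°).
cos(588°) = cos²294° - sin²294° = -0.6691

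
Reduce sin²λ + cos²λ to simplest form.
sin²λ + cos²λ = 1 (using Pythagorean identity)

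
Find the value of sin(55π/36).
sin(55π/36) = -0.9962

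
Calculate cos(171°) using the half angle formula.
cos(171°) = -√((1 + cos 342°)/2) = -0.9877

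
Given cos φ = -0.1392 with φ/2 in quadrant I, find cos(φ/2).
cos(φ/2) = ±√((1 + cos φ)/2); positive since φ/2 ∈ QI, so cos(φ/2) = 0.656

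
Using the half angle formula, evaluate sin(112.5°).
sin(112.5°) = √((1 - cos 225°)/2) = √(2+√2)/2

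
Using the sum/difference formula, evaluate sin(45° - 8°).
sin(45° - 8°) = sin 45° cos 8° - cos 45° sin 8° = 0.6018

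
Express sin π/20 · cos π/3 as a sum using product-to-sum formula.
sin π/20 cos π/3 = (1/2)[sin(π/20+π/3) + sin(π/20-π/3)]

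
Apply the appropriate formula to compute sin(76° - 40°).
sin(76° - 40°) = sin 76° cos 40° - cos 76° sin 40° = 0.5878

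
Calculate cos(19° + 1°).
cos(19° + 1°) = cos 19° cos 1° - sin 19° sin 1° = 0.9397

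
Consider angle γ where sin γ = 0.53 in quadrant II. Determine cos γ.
cos γ = ±√(1 - sin²γ) = -0.848 (negative in QII)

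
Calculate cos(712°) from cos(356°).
cos(712°) = 2cos²356° - 1 = 0.9903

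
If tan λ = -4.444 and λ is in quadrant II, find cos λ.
cos λ = -0.2195 (using tan²λ + 1 = sec²λ)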